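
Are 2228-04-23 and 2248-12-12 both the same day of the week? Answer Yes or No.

From Apr 23, 2228 to Dec 12, 2248 is 7538 days.
7538 mod 7 = 6, so they are different weekdays.
(Apr 23, 2228 is a Wednesday; Dec 12, 2248 is a Tuesday.)

No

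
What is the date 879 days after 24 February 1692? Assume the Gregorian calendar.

July 22, 1694

+366 (one year; includes Feb 29, 1692) → Feb 24, 1693 (513 left).
+365 (one year) → Feb 24, 1694 (148 left).
Feb has 28 days: +5 → Mar 1, 1694 (143 left).
Mar has 31 days: +31 → Apr 1, 1694 (112 left).
Apr has 30 days: +30 → May 1, 1694 (82 left).
May has 31 days: +31 → Jun 1, 1694 (51 left).
Jun has 30 days: +30 → Jul 1, 1694 (21 left).
+21 → Jul 22, 1694.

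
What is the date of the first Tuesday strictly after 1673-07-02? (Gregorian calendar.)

Jul 2, 1673 is a Sunday.
From Sunday to the next Tuesday is 2 days.
Jul 2, 1673 + 2 = Jul 4, 1673.

July 4, 1673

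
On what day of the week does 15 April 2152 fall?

Doomsday rule: the anchor day for the 2100s is Sunday. For year 52: 52÷12 = 4 r 4, and 4÷4 = 1, so 4+4+1 = 9.
Sunday + 9 ≡ Tuesday — that's 2152's doomsday.
In April the doomsday date is Apr 4.
Apr 15 is 11 days after Apr 4; 11 mod 7 = 4, so Tuesday + 4 = Saturday.

Saturday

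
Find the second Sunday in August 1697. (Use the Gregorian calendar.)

August 1, 1697 is a Thursday.
The first Sunday is therefore August 4 (3 days later).
The second Sunday is 4 + 1×7 = August 11.

August 11, 1697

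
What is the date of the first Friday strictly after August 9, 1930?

August 15, 1930

Aug 9, 1930 is a Saturday.
From Saturday to the next Friday is 6 days.
Aug 9, 1930 + 6 = Aug 15, 1930.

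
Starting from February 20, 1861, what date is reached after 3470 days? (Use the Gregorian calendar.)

+365 (one year) → Feb 20, 1862 (3105 left).
+365 (one year) → Feb 20, 1863 (2740 left).
+365 (one year) → Feb 20, 1864 (2375 left).
+366 (one year; includes Feb 29, 1864) → Feb 20, 1865 (2009 left).
+365 (one year) → Feb 20, 1866 (1644 left).
+365 (one year) → Feb 20, 1867 (1279 left).
+365 (one year) → Feb 20, 1868 (914 left).
+366 (one year; includes Feb 29, 1868) → Feb 20, 1869 (548 left).
+365 (one year) → Feb 20, 1870 (183 left).
Feb has 28 days: +9 → Mar 1, 1870 (174 left).
Mar has 31 days: +31 → Apr 1, 1870 (143 left).
Apr has 30 days: +30 → May 1, 1870 (113 left).
May has 31 days: +31 → Jun 1, 1870 (82 left).
Jun has 30 days: +30 → Jul 1, 1870 (52 left).
Jul has 31 days: +31 → Aug 1, 1870 (21 left).
+21 → Aug 22, 1870.

August 22, 1870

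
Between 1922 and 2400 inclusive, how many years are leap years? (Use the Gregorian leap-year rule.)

117

Multiples of 4 in [1922,2400]: 120.
Of those, multiples of 100: 5 (not leap unless ÷400).
Multiples of 400: 2.
Leap years = 120 − 5 + 2 = 117.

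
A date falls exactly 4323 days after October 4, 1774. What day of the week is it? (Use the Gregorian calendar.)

Oct 4, 1774 is a Tuesday.
4323 mod 7 = 4, so 4323 days after a Tuesday is Tuesday + 4 = Saturday.

Saturday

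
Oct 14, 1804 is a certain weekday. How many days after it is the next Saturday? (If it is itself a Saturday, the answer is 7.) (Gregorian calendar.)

6

Oct 14, 1804 is a Sunday.
From Sunday to the next Saturday is 6 days.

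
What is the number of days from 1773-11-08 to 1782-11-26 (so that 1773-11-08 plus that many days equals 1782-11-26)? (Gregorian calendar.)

3305

Nov 8, 1773 → Nov 8, 1774: 365 days.
Nov 8, 1774 → Nov 8, 1775: 365 days.
Nov 8, 1775 → Nov 8, 1776: 366 days (Feb 29, 1776 is in that span).
Nov 8, 1776 → Nov 8, 1777: 365 days.
Nov 8, 1777 → Nov 8, 1778: 365 days.
Nov 8, 1778 → Nov 8, 1779: 365 days.
Nov 8, 1779 → Nov 8, 1780: 366 days (Feb 29, 1780 is in that span).
Nov 8, 1780 → Nov 8, 1781: 365 days.
Nov 8, 1781 → Dec 8, 1781: 30 days (November has 30).
Dec 8, 1781 → Jan 8, 1782: 31 days (December has 31).
Jan 8, 1782 → Feb 8, 1782: 31 days (January has 31).
Feb 8, 1782 → Mar 8, 1782: 28 days (February has 28).
Mar 8, 1782 → Apr 8, 1782: 31 days (March has 31).
Apr 8, 1782 → May 8, 1782: 30 days (April has 30).
May 8, 1782 → Jun 8, 1782: 31 days (May has 31).
Jun 8, 1782 → Jul 8, 1782: 30 days (June has 30).
Jul 8, 1782 → Aug 8, 1782: 31 days (July has 31).
Aug 8, 1782 → Sep 8, 1782: 31 days (August has 31).
Sep 8, 1782 → Oct 8, 1782: 30 days (September has 30).
Oct 8, 1782 → Nov 8, 1782: 31 days (October has 31).
Nov 8, 1782 → Nov 26, 1782: 18 days.
Total: 3305 days.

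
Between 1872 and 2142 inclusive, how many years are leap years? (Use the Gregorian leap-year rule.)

66

Multiples of 4 in [1872,2142]: 68.
Of those, multiples of 100: 3 (not leap unless ÷400).
Multiples of 400: 1.
Leap years = 68 − 3 + 1 = 66.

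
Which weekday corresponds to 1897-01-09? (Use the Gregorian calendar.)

Doomsday rule: the anchor day for the 1800s is Friday. For year 97: 97÷12 = 8 r 1, and 1÷4 = 0, so 8+1+0 = 9.
Friday + 9 ≡ Sunday — that's 1897's doomsday.
In January the doomsday date is Jan 3 (1897 is not a leap year).
Jan 9 is 6 days after Jan 3; 6 mod 7 = 6, so Sunday + 6 = Saturday.

Saturday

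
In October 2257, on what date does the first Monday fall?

October 5, 2257

October 1, 2257 is a Thursday.
The first Monday is therefore October 5 (4 days later).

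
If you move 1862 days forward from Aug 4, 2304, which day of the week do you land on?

Thursday

Aug 4, 2304 is a Thursday.
1862 mod 7 = 0, so 1862 days after a Thursday is Thursday + 0 = Thursday.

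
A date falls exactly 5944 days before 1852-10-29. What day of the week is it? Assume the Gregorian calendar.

First find the weekday of Oct 29, 1852. Doomsday rule: the anchor day for the 1800s is Friday. For year 52: 52÷12 = 4 r 4, and 4÷4 = 1, so 4+4+1 = 9.
Friday + 9 ≡ Sunday — that's 1852's doomsday.
In October the doomsday date is Oct 10.
Oct 29 is 19 days after Oct 10; 19 mod 7 = 5, so Sunday + 5 = Friday.
5944 mod 7 = 1, so 5944 days before a Friday is Friday − 1 = Thursday.

Thursday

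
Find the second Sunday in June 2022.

June 1, 2022 is a Wednesday.
The first Sunday is therefore June 5 (4 days later).
The second Sunday is 5 + 1×7 = June 12.

June 12, 2022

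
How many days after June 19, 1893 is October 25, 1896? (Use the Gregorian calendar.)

Jun 19, 1893 → Jun 19, 1894: 365 days.
Jun 19, 1894 → Jun 19, 1895: 365 days.
Jun 19, 1895 → Jun 19, 1896: 366 days (Feb 29, 1896 is in that span).
Jun 19, 1896 → Jul 19, 1896: 30 days (June has 30).
Jul 19, 1896 → Aug 19, 1896: 31 days (July has 31).
Aug 19, 1896 → Sep 19, 1896: 31 days (August has 31).
Sep 19, 1896 → Oct 19, 1896: 30 days (September has 30).
Oct 19, 1896 → Oct 25, 1896: 6 days.
Total: 1224 days.

1224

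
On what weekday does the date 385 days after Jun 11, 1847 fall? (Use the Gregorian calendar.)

Friday

Jun 11, 1847 is a Friday.
385 mod 7 = 0, so 385 days after a Friday is Friday + 0 = Friday.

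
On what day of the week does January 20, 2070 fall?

January 1, 2070 is a Wednesday.
Jan 1, 2070 → Jan 20, 2070: 19 days.
Total: 19 days.
19 mod 7 = 5, so Wednesday + 5 = Monday.

Monday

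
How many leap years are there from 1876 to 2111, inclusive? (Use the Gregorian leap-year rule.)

57

Multiples of 4 in [1876,2111]: 59.
Of those, multiples of 100: 3 (not leap unless ÷400).
Multiples of 400: 1.
Leap years = 59 − 3 + 1 = 57.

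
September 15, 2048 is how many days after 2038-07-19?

Jul 19, 2038 → Jul 19, 2039: 365 days.
Jul 19, 2039 → Jul 19, 2040: 366 days (Feb 29, 2040 is in that span).
Jul 19, 2040 → Jul 19, 2041: 365 days.
Jul 19, 2041 → Jul 19, 2042: 365 days.
Jul 19, 2042 → Jul 19, 2043: 365 days.
Jul 19, 2043 → Jul 19, 2044: 366 days (Feb 29, 2044 is in that span).
Jul 19, 2044 → Jul 19, 2045: 365 days.
Jul 19, 2045 → Jul 19, 2046: 365 days.
Jul 19, 2046 → Jul 19, 2047: 365 days.
Jul 19, 2047 → Jul 19, 2048: 366 days (Feb 29, 2048 is in that span).
Jul 19, 2048 → Aug 19, 2048: 31 days (July has 31).
Aug 19, 2048 → Sep 15, 2048: 27 days.
Total: 3711 days.

3711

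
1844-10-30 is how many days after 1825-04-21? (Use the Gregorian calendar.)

Apr 21, 1825 → Apr 21, 1826: 365 days.
Apr 21, 1826 → Apr 21, 1827: 365 days.
Apr 21, 1827 → Apr 21, 1828: 366 days (Feb 29, 1828 is in that span).
Apr 21, 1828 → Apr 21, 1829: 365 days.
Apr 21, 1829 → Apr 21, 1830: 365 days.
Apr 21, 1830 → Apr 21, 1831: 365 days.
Apr 21, 1831 → Apr 21, 1832: 366 days (Feb 29, 1832 is in that span).
Apr 21, 1832 → Apr 21, 1833: 365 days.
Apr 21, 1833 → Apr 21, 1834: 365 days.
Apr 21, 1834 → Apr 21, 1835: 365 days.
Apr 21, 1835 → Apr 21, 1836: 366 days (Feb 29, 1836 is in that span).
Apr 21, 1836 → Apr 21, 1837: 365 days.
Apr 21, 1837 → Apr 21, 1838: 365 days.
Apr 21, 1838 → Apr 21, 1839: 365 days.
Apr 21, 1839 → Apr 21, 1840: 366 days (Feb 29, 1840 is in that span).
Apr 21, 1840 → Apr 21, 1841: 365 days.
Apr 21, 1841 → Apr 21, 1842: 365 days.
Apr 21, 1842 → Apr 21, 1843: 365 days.
Apr 21, 1843 → Apr 21, 1844: 366 days (Feb 29, 1844 is in that span).
Apr 21, 1844 → May 21, 1844: 30 days (April has 30).
May 21, 1844 → Jun 21, 1844: 31 days (May has 31).
Jun 21, 1844 → Jul 21, 1844: 30 days (June has 30).
Jul 21, 1844 → Aug 21, 1844: 31 days (July has 31).
Aug 21, 1844 → Sep 21, 1844: 31 days (August has 31).
Sep 21, 1844 → Oct 21, 1844: 30 days (September has 30).
Oct 21, 1844 → Oct 30, 1844: 9 days.
Total: 7132 days.

7132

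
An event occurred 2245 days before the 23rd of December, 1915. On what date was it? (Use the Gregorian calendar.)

October 30, 1909

−365 (one year) → Dec 23, 1914 (1880 left).
−365 (one year) → Dec 23, 1913 (1515 left).
−365 (one year) → Dec 23, 1912 (1150 left).
−366 (one year; includes Feb 29, 1912) → Dec 23, 1911 (784 left).
−365 (one year) → Dec 23, 1910 (419 left).
−365 (one year) → Dec 23, 1909 (54 left).
−23 → Nov 30, 1909 (end of Nov, 30 days; 31 left).
−30 → Oct 31, 1909 (end of Oct, 31 days; 1 left).
−1 → Oct 30, 1909.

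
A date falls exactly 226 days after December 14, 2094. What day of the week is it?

First find the weekday of Dec 14, 2094. Doomsday rule: the anchor day for the 2000s is Tuesday. For year 94: 94÷12 = 7 r 10, and 10÷4 = 2, so 7+10+2 = 19.
Tuesday + 19 ≡ Sunday — that's 2094's doomsday.
In December the doomsday date is Dec 12.
Dec 14 is 2 days after Dec 12; 2 mod 7 = 2, so Sunday + 2 = Tuesday.
226 mod 7 = 2, so 226 days after a Tuesday is Tuesday + 2 = Thursday.

Thursday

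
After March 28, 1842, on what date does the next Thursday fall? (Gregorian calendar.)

March 31, 1842

Mar 28, 1842 is a Monday.
From Monday to the next Thursday is 3 days.
Mar 28, 1842 + 3 = Mar 31, 1842.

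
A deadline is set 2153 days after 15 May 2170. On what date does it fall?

+365 (one year) → May 15, 2171 (1788 left).
+366 (one year; includes Feb 29, 2172) → May 15, 2172 (1422 left).
+365 (one year) → May 15, 2173 (1057 left).
+365 (one year) → May 15, 2174 (692 left).
+365 (one year) → May 15, 2175 (327 left).
May has 31 days: +17 → Jun 1, 2175 (310 left).
Jun has 30 days: +30 → Jul 1, 2175 (280 left).
Jul has 31 days: +31 → Aug 1, 2175 (249 left).
Aug has 31 days: +31 → Sep 1, 2175 (218 left).
Sep has 30 days: +30 → Oct 1, 2175 (188 left).
Oct has 31 days: +31 → Nov 1, 2175 (157 left).
Nov has 30 days: +30 → Dec 1, 2175 (127 left).
Dec has 31 days: +31 → Jan 1, 2176 (96 left).
Jan has 31 days: +31 → Feb 1, 2176 (65 left).
Feb has 29 days: +29 → Mar 1, 2176 (36 left).
Mar has 31 days: +31 → Apr 1, 2176 (5 left).
+5 → Apr 6, 2176.

April 6, 2176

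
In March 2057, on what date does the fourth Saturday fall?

March 1, 2057 is a Thursday.
The first Saturday is therefore March 3 (2 days later).
The fourth Saturday is 3 + 3×7 = March 24.

March 24, 2057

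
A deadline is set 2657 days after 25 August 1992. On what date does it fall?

+365 (one year) → Aug 25, 1993 (2292 left).
+365 (one year) → Aug 25, 1994 (1927 left).
+365 (one year) → Aug 25, 1995 (1562 left).
+366 (one year; includes Feb 29, 1996) → Aug 25, 1996 (1196 left).
+365 (one year) → Aug 25, 1997 (831 left).
+365 (one year) → Aug 25, 1998 (466 left).
+365 (one year) → Aug 25, 1999 (101 left).
Aug has 31 days: +7 → Sep 1, 1999 (94 left).
Sep has 30 days: +30 → Oct 1, 1999 (64 left).
Oct has 31 days: +31 → Nov 1, 1999 (33 left).
Nov has 30 days: +30 → Dec 1, 1999 (3 left).
+3 → Dec 4, 1999.

December 4, 1999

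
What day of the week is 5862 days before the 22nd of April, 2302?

Apr 22, 2302 is a Tuesday.
5862 mod 7 = 3, so 5862 days before a Tuesday is Tuesday − 3 = Saturday.

Saturday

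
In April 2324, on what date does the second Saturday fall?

April 1, 2324 is a Tuesday.
The first Saturday is therefore April 5 (4 days later).
The second Saturday is 5 + 1×7 = April 12.

April 12, 2324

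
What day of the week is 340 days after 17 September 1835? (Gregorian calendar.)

Monday

Sep 17, 1835 is a Thursday.
340 mod 7 = 4, so 340 days after a Thursday is Thursday + 4 = Monday.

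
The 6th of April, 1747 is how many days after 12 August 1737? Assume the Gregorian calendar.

3524

Aug 12, 1737 → Aug 12, 1738: 365 days.
Aug 12, 1738 → Aug 12, 1739: 365 days.
Aug 12, 1739 → Aug 12, 1740: 366 days (Feb 29, 1740 is in that span).
Aug 12, 1740 → Aug 12, 1741: 365 days.
Aug 12, 1741 → Aug 12, 1742: 365 days.
Aug 12, 1742 → Aug 12, 1743: 365 days.
Aug 12, 1743 → Aug 12, 1744: 366 days (Feb 29, 1744 is in that span).
Aug 12, 1744 → Aug 12, 1745: 365 days.
Aug 12, 1745 → Aug 12, 1746: 365 days.
Aug 12, 1746 → Sep 12, 1746: 31 days (August has 31).
Sep 12, 1746 → Oct 12, 1746: 30 days (September has 30).
Oct 12, 1746 → Nov 12, 1746: 31 days (October has 31).
Nov 12, 1746 → Dec 12, 1746: 30 days (November has 30).
Dec 12, 1746 → Jan 12, 1747: 31 days (December has 31).
Jan 12, 1747 → Feb 12, 1747: 31 days (January has 31).
Feb 12, 1747 → Mar 12, 1747: 28 days (February has 28).
Mar 12, 1747 → Apr 6, 1747: 25 days.
Total: 3524 days.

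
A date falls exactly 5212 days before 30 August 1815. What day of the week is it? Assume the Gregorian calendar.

First find the weekday of Aug 30, 1815. Doomsday rule: the anchor day for the 1800s is Friday. For year 15: 15÷12 = 1 r 3, and 3÷4 = 0, so 1+3+0 = 4.
Friday + 4 ≡ Tuesday — that's 1815's doomsday.
In August the doomsday date is Aug 8.
Aug 30 is 22 days after Aug 8; 22 mod 7 = 1, so Tuesday + 1 = Wednesday.
5212 mod 7 = 4, so 5212 days before a Wednesday is Wednesday − 4 = Saturday.

Saturday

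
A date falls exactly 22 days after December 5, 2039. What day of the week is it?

Tuesday

Dec 5, 2039 is a Monday.
22 mod 7 = 1, so 22 days after a Monday is Monday + 1 = Tuesday.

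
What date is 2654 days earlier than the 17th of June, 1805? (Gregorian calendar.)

−365 (one year) → Jun 17, 1804 (2289 left).
−366 (one year; includes Feb 29, 1804) → Jun 17, 1803 (1923 left).
−365 (one year) → Jun 17, 1802 (1558 left).
−365 (one year) → Jun 17, 1801 (1193 left).
−365 (one year) → Jun 17, 1800 (828 left).
−365 (one year) → Jun 17, 1799 (463 left).
−365 (one year) → Jun 17, 1798 (98 left).
−17 → May 31, 1798 (end of May, 31 days; 81 left).
−31 → Apr 30, 1798 (end of Apr, 30 days; 50 left).
−30 → Mar 31, 1798 (end of Mar, 31 days; 20 left).
−20 → Mar 11, 1798.

March 11, 1798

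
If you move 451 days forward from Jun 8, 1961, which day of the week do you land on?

Sunday

First find the weekday of Jun 8, 1961. Doomsday rule: the anchor day for the 1900s is Wednesday. For year 61: 61÷12 = 5 r 1, and 1÷4 = 0, so 5+1+0 = 6.
Wednesday + 6 ≡ Tuesday — that's 1961's doomsday.
In June the doomsday date is Jun 6.
Jun 8 is 2 days after Jun 6; 2 mod 7 = 2, so Tuesday + 2 = Thursday.
451 mod 7 = 3, so 451 days after a Thursday is Thursday + 3 = Sunday.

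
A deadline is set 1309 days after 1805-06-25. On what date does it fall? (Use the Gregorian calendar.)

+365 (one year) → Jun 25, 1806 (944 left).
+365 (one year) → Jun 25, 1807 (579 left).
+366 (one year; includes Feb 29, 1808) → Jun 25, 1808 (213 left).
Jun has 30 days: +6 → Jul 1, 1808 (207 left).
Jul has 31 days: +31 → Aug 1, 1808 (176 left).
Aug has 31 days: +31 → Sep 1, 1808 (145 left).
Sep has 30 days: +30 → Oct 1, 1808 (115 left).
Oct has 31 days: +31 → Nov 1, 1808 (84 left).
Nov has 30 days: +30 → Dec 1, 1808 (54 left).
Dec has 31 days: +31 → Jan 1, 1809 (23 left).
+23 → Jan 24, 1809.

January 24, 1809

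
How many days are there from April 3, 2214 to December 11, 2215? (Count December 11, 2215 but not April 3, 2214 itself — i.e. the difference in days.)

617

Apr 3, 2214 → Apr 3, 2215: 365 days.
Apr 3, 2215 → May 3, 2215: 30 days (April has 30).
May 3, 2215 → Jun 3, 2215: 31 days (May has 31).
Jun 3, 2215 → Jul 3, 2215: 30 days (June has 30).
Jul 3, 2215 → Aug 3, 2215: 31 days (July has 31).
Aug 3, 2215 → Sep 3, 2215: 31 days (August has 31).
Sep 3, 2215 → Oct 3, 2215: 30 days (September has 30).
Oct 3, 2215 → Nov 3, 2215: 31 days (October has 31).
Nov 3, 2215 → Dec 3, 2215: 30 days (November has 30).
Dec 3, 2215 → Dec 11, 2215: 8 days.
Total: 617 days.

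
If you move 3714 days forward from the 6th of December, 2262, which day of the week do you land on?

Dec 6, 2262 is a Saturday.
3714 mod 7 = 4, so 3714 days after a Saturday is Saturday + 4 = Wednesday.

Wednesday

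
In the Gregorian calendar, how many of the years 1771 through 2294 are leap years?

127

Multiples of 4 in [1771,2294]: 131.
Of those, multiples of 100: 5 (not leap unless ÷400).
Multiples of 400: 1.
Leap years = 131 − 5 + 1 = 127.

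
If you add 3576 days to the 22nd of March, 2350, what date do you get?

January 5, 2360

+365 (one year) → Mar 22, 2351 (3211 left).
+366 (one year; includes Feb 29, 2352) → Mar 22, 2352 (2845 left).
+365 (one year) → Mar 22, 2353 (2480 left).
+365 (one year) → Mar 22, 2354 (2115 left).
+365 (one year) → Mar 22, 2355 (1750 left).
+366 (one year; includes Feb 29, 2356) → Mar 22, 2356 (1384 left).
+365 (one year) → Mar 22, 2357 (1019 left).
+365 (one year) → Mar 22, 2358 (654 left).
+365 (one year) → Mar 22, 2359 (289 left).
Mar has 31 days: +10 → Apr 1, 2359 (279 left).
Apr has 30 days: +30 → May 1, 2359 (249 left).
May has 31 days: +31 → Jun 1, 2359 (218 left).
Jun has 30 days: +30 → Jul 1, 2359 (188 left).
Jul has 31 days: +31 → Aug 1, 2359 (157 left).
Aug has 31 days: +31 → Sep 1, 2359 (126 left).
Sep has 30 days: +30 → Oct 1, 2359 (96 left).
Oct has 31 days: +31 → Nov 1, 2359 (65 left).
Nov has 30 days: +30 → Dec 1, 2359 (35 left).
Dec has 31 days: +31 → Jan 1, 2360 (4 left).
+4 → Jan 5, 2360.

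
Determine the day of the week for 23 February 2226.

Doomsday rule: the anchor day for the 2200s is Friday. For year 26: 26÷12 = 2 r 2, and 2÷4 = 0, so 2+2+0 = 4.
Friday + 4 ≡ Tuesday — that's 2226's doomsday.
In February the doomsday date is Feb 28 (2226 is not a leap year).
Feb 23 is 5 days before Feb 28; 5 mod 7 = 5, so Tuesday − 5 = Thursday.

Thursday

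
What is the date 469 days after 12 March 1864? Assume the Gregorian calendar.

June 24, 1865

+365 (one year) → Mar 12, 1865 (104 left).
Mar has 31 days: +20 → Apr 1, 1865 (84 left).
Apr has 30 days: +30 → May 1, 1865 (54 left).
May has 31 days: +31 → Jun 1, 1865 (23 left).
+23 → Jun 24, 1865.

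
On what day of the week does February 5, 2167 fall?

Thursday

Doomsday rule: the anchor day for the 2100s is Sunday. For year 67: 67÷12 = 5 r 7, and 7÷4 = 1, so 5+7+1 = 13.
Sunday + 13 ≡ Saturday — that's 2167's doomsday.
In February the doomsday date is Feb 28 (2167 is not a leap year).
Feb 5 is 23 days before Feb 28; 23 mod 7 = 2, so Saturday − 2 = Thursday.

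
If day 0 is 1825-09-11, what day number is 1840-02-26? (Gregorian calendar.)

5281

Sep 11, 1825 → Sep 11, 1826: 365 days.
Sep 11, 1826 → Sep 11, 1827: 365 days.
Sep 11, 1827 → Sep 11, 1828: 366 days (Feb 29, 1828 is in that span).
Sep 11, 1828 → Sep 11, 1829: 365 days.
Sep 11, 1829 → Sep 11, 1830: 365 days.
Sep 11, 1830 → Sep 11, 1831: 365 days.
Sep 11, 1831 → Sep 11, 1832: 366 days (Feb 29, 1832 is in that span).
Sep 11, 1832 → Sep 11, 1833: 365 days.
Sep 11, 1833 → Sep 11, 1834: 365 days.
Sep 11, 1834 → Sep 11, 1835: 365 days.
Sep 11, 1835 → Sep 11, 1836: 366 days (Feb 29, 1836 is in that span).
Sep 11, 1836 → Sep 11, 1837: 365 days.
Sep 11, 1837 → Sep 11, 1838: 365 days.
Sep 11, 1838 → Sep 11, 1839: 365 days.
Sep 11, 1839 → Oct 11, 1839: 30 days (September has 30).
Oct 11, 1839 → Nov 11, 1839: 31 days (October has 31).
Nov 11, 1839 → Dec 11, 1839: 30 days (November has 30).
Dec 11, 1839 → Jan 11, 1840: 31 days (December has 31).
Jan 11, 1840 → Feb 11, 1840: 31 days (January has 31).
Feb 11, 1840 → Feb 26, 1840: 15 days.
Total: 5281 days.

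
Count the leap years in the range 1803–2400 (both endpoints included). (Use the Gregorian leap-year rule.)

Multiples of 4 in [1803,2400]: 150.
Of those, multiples of 100: 6 (not leap unless ÷400).
Multiples of 400: 2.
Leap years = 150 − 6 + 2 = 146.

146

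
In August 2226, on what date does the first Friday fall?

August 1, 2226 is a Tuesday.
The first Friday is therefore August 4 (3 days later).

August 4, 2226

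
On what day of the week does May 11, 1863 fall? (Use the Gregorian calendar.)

Monday

Doomsday rule: the anchor day for the 1800s is Friday. For year 63: 63÷12 = 5 r 3, and 3÷4 = 0, so 5+3+0 = 8.
Friday + 8 ≡ Saturday — that's 1863's doomsday.
In May the doomsday date is May 9.
May 11 is 2 days after May 9; 2 mod 7 = 2, so Saturday + 2 = Monday.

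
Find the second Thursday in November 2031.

November 13, 2031

November 1, 2031 is a Saturday.
The first Thursday is therefore November 6 (5 days later).
The second Thursday is 6 + 1×7 = November 13.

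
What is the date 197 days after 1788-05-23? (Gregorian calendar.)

May has 31 days: +9 → Jun 1, 1788 (188 left).
Jun has 30 days: +30 → Jul 1, 1788 (158 left).
Jul has 31 days: +31 → Aug 1, 1788 (127 left).
Aug has 31 days: +31 → Sep 1, 1788 (96 left).
Sep has 30 days: +30 → Oct 1, 1788 (66 left).
Oct has 31 days: +31 → Nov 1, 1788 (35 left).
Nov has 30 days: +30 → Dec 1, 1788 (5 left).
+5 → Dec 6, 1788.

December 6, 1788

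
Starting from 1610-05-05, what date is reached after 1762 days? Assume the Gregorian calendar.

+365 (one year) → May 5, 1611 (1397 left).
+366 (one year; includes Feb 29, 1612) → May 5, 1612 (1031 left).
+365 (one year) → May 5, 1613 (666 left).
+365 (one year) → May 5, 1614 (301 left).
May has 31 days: +27 → Jun 1, 1614 (274 left).
Jun has 30 days: +30 → Jul 1, 1614 (244 left).
Jul has 31 days: +31 → Aug 1, 1614 (213 left).
Aug has 31 days: +31 → Sep 1, 1614 (182 left).
Sep has 30 days: +30 → Oct 1, 1614 (152 left).
Oct has 31 days: +31 → Nov 1, 1614 (121 left).
Nov has 30 days: +30 → Dec 1, 1614 (91 left).
Dec has 31 days: +31 → Jan 1, 1615 (60 left).
Jan has 31 days: +31 → Feb 1, 1615 (29 left).
Feb has 28 days: +28 → Mar 1, 1615 (1 left).
+1 → Mar 2, 1615.

March 2, 1615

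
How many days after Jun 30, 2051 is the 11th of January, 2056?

Jun 30, 2051 → Jun 30, 2052: 366 days (Feb 29, 2052 is in that span).
Jun 30, 2052 → Jun 30, 2053: 365 days.
Jun 30, 2053 → Jun 30, 2054: 365 days.
Jun 30, 2054 → Jun 30, 2055: 365 days.
Jun 30, 2055 → Jul 30, 2055: 30 days (June has 30).
Jul 30, 2055 → Aug 30, 2055: 31 days (July has 31).
Aug 30, 2055 → Sep 30, 2055: 31 days (August has 31).
Sep 30, 2055 → Oct 30, 2055: 30 days (September has 30).
Oct 30, 2055 → Nov 30, 2055: 31 days (October has 31).
Nov 30, 2055 → Dec 30, 2055: 30 days (November has 30).
Dec 30, 2055 → Jan 11, 2056: 12 days.
Total: 1656 days.

1656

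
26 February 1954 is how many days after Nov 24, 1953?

94

Nov 24, 1953 → Dec 24, 1953: 30 days (November has 30).
Dec 24, 1953 → Jan 24, 1954: 31 days (December has 31).
Jan 24, 1954 → Feb 24, 1954: 31 days (January has 31).
Feb 24, 1954 → Feb 26, 1954: 2 days.
Total: 94 days.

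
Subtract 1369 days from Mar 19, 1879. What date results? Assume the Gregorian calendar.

−365 (one year) → Mar 19, 1878 (1004 left).
−365 (one year) → Mar 19, 1877 (639 left).
−365 (one year) → Mar 19, 1876 (274 left).
−19 → Feb 29, 1876 (end of Feb, 29 days; 255 left).
−29 → Jan 31, 1876 (end of Jan, 31 days; 226 left).
−31 → Dec 31, 1875 (end of Dec, 31 days; 195 left).
−31 → Nov 30, 1875 (end of Nov, 30 days; 164 left).
−30 → Oct 31, 1875 (end of Oct, 31 days; 134 left).
−31 → Sep 30, 1875 (end of Sep, 30 days; 103 left).
−30 → Aug 31, 1875 (end of Aug, 31 days; 73 left).
−31 → Jul 31, 1875 (end of Jul, 31 days; 42 left).
−31 → Jun 30, 1875 (end of Jun, 30 days; 11 left).
−11 → Jun 19, 1875.

June 19, 1875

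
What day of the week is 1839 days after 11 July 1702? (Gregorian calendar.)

Jul 11, 1702 is a Tuesday.
1839 mod 7 = 5, so 1839 days after a Tuesday is Tuesday + 5 = Sunday.

Sunday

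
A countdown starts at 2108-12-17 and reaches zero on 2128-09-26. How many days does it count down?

7223

Dec 17, 2108 → Dec 17, 2109: 365 days.
Dec 17, 2109 → Dec 17, 2110: 365 days.
Dec 17, 2110 → Dec 17, 2111: 365 days.
Dec 17, 2111 → Dec 17, 2112: 366 days (Feb 29, 2112 is in that span).
Dec 17, 2112 → Dec 17, 2113: 365 days.
Dec 17, 2113 → Dec 17, 2114: 365 days.
Dec 17, 2114 → Dec 17, 2115: 365 days.
Dec 17, 2115 → Dec 17, 2116: 366 days (Feb 29, 2116 is in that span).
Dec 17, 2116 → Dec 17, 2117: 365 days.
Dec 17, 2117 → Dec 17, 2118: 365 days.
Dec 17, 2118 → Dec 17, 2119: 365 days.
Dec 17, 2119 → Dec 17, 2120: 366 days (Feb 29, 2120 is in that span).
Dec 17, 2120 → Dec 17, 2121: 365 days.
Dec 17, 2121 → Dec 17, 2122: 365 days.
Dec 17, 2122 → Dec 17, 2123: 365 days.
Dec 17, 2123 → Dec 17, 2124: 366 days (Feb 29, 2124 is in that span).
Dec 17, 2124 → Dec 17, 2125: 365 days.
Dec 17, 2125 → Dec 17, 2126: 365 days.
Dec 17, 2126 → Dec 17, 2127: 365 days.
Dec 17, 2127 → Jan 17, 2128: 31 days (December has 31).
Jan 17, 2128 → Feb 17, 2128: 31 days (January has 31).
Feb 17, 2128 → Mar 17, 2128: 29 days (February has 29).
Mar 17, 2128 → Apr 17, 2128: 31 days (March has 31).
Apr 17, 2128 → May 17, 2128: 30 days (April has 30).
May 17, 2128 → Jun 17, 2128: 31 days (May has 31).
Jun 17, 2128 → Jul 17, 2128: 30 days (June has 30).
Jul 17, 2128 → Aug 17, 2128: 31 days (July has 31).
Aug 17, 2128 → Sep 17, 2128: 31 days (August has 31).
Sep 17, 2128 → Sep 26, 2128: 9 days.
Total: 7223 days.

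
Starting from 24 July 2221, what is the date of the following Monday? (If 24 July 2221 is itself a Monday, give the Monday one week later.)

July 30, 2221

Jul 24, 2221 is a Tuesday.
From Tuesday to the next Monday is 6 days.
Jul 24, 2221 + 6 = Jul 30, 2221.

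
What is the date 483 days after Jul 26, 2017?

November 21, 2018

+365 (one year) → Jul 26, 2018 (118 left).
Jul has 31 days: +6 → Aug 1, 2018 (112 left).
Aug has 31 days: +31 → Sep 1, 2018 (81 left).
Sep has 30 days: +30 → Oct 1, 2018 (51 left).
Oct has 31 days: +31 → Nov 1, 2018 (20 left).
+20 → Nov 21, 2018.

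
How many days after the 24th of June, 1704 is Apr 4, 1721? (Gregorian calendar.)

Jun 24, 1704 → Jun 24, 1705: 365 days.
Jun 24, 1705 → Jun 24, 1706: 365 days.
Jun 24, 1706 → Jun 24, 1707: 365 days.
Jun 24, 1707 → Jun 24, 1708: 366 days (Feb 29, 1708 is in that span).
Jun 24, 1708 → Jun 24, 1709: 365 days.
Jun 24, 1709 → Jun 24, 1710: 365 days.
Jun 24, 1710 → Jun 24, 1711: 365 days.
Jun 24, 1711 → Jun 24, 1712: 366 days (Feb 29, 1712 is in that span).
Jun 24, 1712 → Jun 24, 1713: 365 days.
Jun 24, 1713 → Jun 24, 1714: 365 days.
Jun 24, 1714 → Jun 24, 1715: 365 days.
Jun 24, 1715 → Jun 24, 1716: 366 days (Feb 29, 1716 is in that span).
Jun 24, 1716 → Jun 24, 1717: 365 days.
Jun 24, 1717 → Jun 24, 1718: 365 days.
Jun 24, 1718 → Jun 24, 1719: 365 days.
Jun 24, 1719 → Jun 24, 1720: 366 days (Feb 29, 1720 is in that span).
Jun 24, 1720 → Jul 24, 1720: 30 days (June has 30).
Jul 24, 1720 → Aug 24, 1720: 31 days (July has 31).
Aug 24, 1720 → Sep 24, 1720: 31 days (August has 31).
Sep 24, 1720 → Oct 24, 1720: 30 days (September has 30).
Oct 24, 1720 → Nov 24, 1720: 31 days (October has 31).
Nov 24, 1720 → Dec 24, 1720: 30 days (November has 30).
Dec 24, 1720 → Jan 24, 1721: 31 days (December has 31).
Jan 24, 1721 → Feb 24, 1721: 31 days (January has 31).
Feb 24, 1721 → Mar 24, 1721: 28 days (February has 28).
Mar 24, 1721 → Apr 4, 1721: 11 days.
Total: 6128 days.

6128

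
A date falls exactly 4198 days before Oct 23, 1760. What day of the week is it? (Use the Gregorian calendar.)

Saturday

Oct 23, 1760 is a Thursday.
4198 mod 7 = 5, so 4198 days before a Thursday is Thursday − 5 = Saturday.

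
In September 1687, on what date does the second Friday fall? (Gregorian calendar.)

September 1, 1687 is a Monday.
The first Friday is therefore September 5 (4 days later).
The second Friday is 5 + 1×7 = September 12.

September 12, 1687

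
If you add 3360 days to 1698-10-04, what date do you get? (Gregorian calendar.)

December 17, 1707

+365 (one year) → Oct 4, 1699 (2995 left).
+365 (one year) → Oct 4, 1700 (2630 left).
+365 (one year) → Oct 4, 1701 (2265 left).
+365 (one year) → Oct 4, 1702 (1900 left).
+365 (one year) → Oct 4, 1703 (1535 left).
+366 (one year; includes Feb 29, 1704) → Oct 4, 1704 (1169 left).
+365 (one year) → Oct 4, 1705 (804 left).
+365 (one year) → Oct 4, 1706 (439 left).
+365 (one year) → Oct 4, 1707 (74 left).
Oct has 31 days: +28 → Nov 1, 1707 (46 left).
Nov has 30 days: +30 → Dec 1, 1707 (16 left).
+16 → Dec 17, 1707.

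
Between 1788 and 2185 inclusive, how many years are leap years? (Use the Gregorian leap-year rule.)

97

Multiples of 4 in [1788,2185]: 100.
Of those, multiples of 100: 4 (not leap unless ÷400).
Multiples of 400: 1.
Leap years = 100 − 4 + 1 = 97.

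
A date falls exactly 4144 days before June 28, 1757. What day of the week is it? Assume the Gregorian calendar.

First find the weekday of Jun 28, 1757. Doomsday rule: the anchor day for the 1700s is Sunday. For year 57: 57÷12 = 4 r 9, and 9÷4 = 2, so 4+9+2 = 15.
Sunday + 15 ≡ Monday — that's 1757's doomsday.
In June the doomsday date is Jun 6.
Jun 28 is 22 days after Jun 6; 22 mod 7 = 1, so Monday + 1 = Tuesday.
4144 mod 7 = 0, so 4144 days before a Tuesday is Tuesday − 0 = Tuesday.

Tuesday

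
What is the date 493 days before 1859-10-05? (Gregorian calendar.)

−365 (one year) → Oct 5, 1858 (128 left).
−5 → Sep 30, 1858 (end of Sep, 30 days; 123 left).
−30 → Aug 31, 1858 (end of Aug, 31 days; 93 left).
−31 → Jul 31, 1858 (end of Jul, 31 days; 62 left).
−31 → Jun 30, 1858 (end of Jun, 30 days; 31 left).
−30 → May 31, 1858 (end of May, 31 days; 1 left).
−1 → May 30, 1858.

May 30, 1858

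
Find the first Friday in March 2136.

March 1, 2136 is a Thursday.
The first Friday is therefore March 2 (1 days later).

March 2, 2136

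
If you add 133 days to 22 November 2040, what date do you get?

April 4, 2041

Nov has 30 days: +9 → Dec 1, 2040 (124 left).
Dec has 31 days: +31 → Jan 1, 2041 (93 left).
Jan has 31 days: +31 → Feb 1, 2041 (62 left).
Feb has 28 days: +28 → Mar 1, 2041 (34 left).
Mar has 31 days: +31 → Apr 1, 2041 (3 left).
+3 → Apr 4, 2041.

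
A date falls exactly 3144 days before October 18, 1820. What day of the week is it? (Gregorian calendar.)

Oct 18, 1820 is a Wednesday.
3144 mod 7 = 1, so 3144 days before a Wednesday is Wednesday − 1 = Tuesday.

Tuesday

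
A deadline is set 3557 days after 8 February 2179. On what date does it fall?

November 4, 2188

+365 (one year) → Feb 8, 2180 (3192 left).
+366 (one year; includes Feb 29, 2180) → Feb 8, 2181 (2826 left).
+365 (one year) → Feb 8, 2182 (2461 left).
+365 (one year) → Feb 8, 2183 (2096 left).
+365 (one year) → Feb 8, 2184 (1731 left).
+366 (one year; includes Feb 29, 2184) → Feb 8, 2185 (1365 left).
+365 (one year) → Feb 8, 2186 (1000 left).
+365 (one year) → Feb 8, 2187 (635 left).
+365 (one year) → Feb 8, 2188 (270 left).
Feb has 29 days: +22 → Mar 1, 2188 (248 left).
Mar has 31 days: +31 → Apr 1, 2188 (217 left).
Apr has 30 days: +30 → May 1, 2188 (187 left).
May has 31 days: +31 → Jun 1, 2188 (156 left).
Jun has 30 days: +30 → Jul 1, 2188 (126 left).
Jul has 31 days: +31 → Aug 1, 2188 (95 left).
Aug has 31 days: +31 → Sep 1, 2188 (64 left).
Sep has 30 days: +30 → Oct 1, 2188 (34 left).
Oct has 31 days: +31 → Nov 1, 2188 (3 left).
+3 → Nov 4, 2188.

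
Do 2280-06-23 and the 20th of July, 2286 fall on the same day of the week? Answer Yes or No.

No

From Jun 23, 2280 to Jul 20, 2286 is 2218 days.
2218 mod 7 = 6, so they are different weekdays.
(Jun 23, 2280 is a Wednesday; Jul 20, 2286 is a Tuesday.)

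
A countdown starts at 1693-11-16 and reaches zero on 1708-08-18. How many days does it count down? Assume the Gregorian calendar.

Nov 16, 1693 → Nov 16, 1694: 365 days.
Nov 16, 1694 → Nov 16, 1695: 365 days.
Nov 16, 1695 → Nov 16, 1696: 366 days (Feb 29, 1696 is in that span).
Nov 16, 1696 → Nov 16, 1697: 365 days.
Nov 16, 1697 → Nov 16, 1698: 365 days.
Nov 16, 1698 → Nov 16, 1699: 365 days.
Nov 16, 1699 → Nov 16, 1700: 365 days.
Nov 16, 1700 → Nov 16, 1701: 365 days.
Nov 16, 1701 → Nov 16, 1702: 365 days.
Nov 16, 1702 → Nov 16, 1703: 365 days.
Nov 16, 1703 → Nov 16, 1704: 366 days (Feb 29, 1704 is in that span).
Nov 16, 1704 → Nov 16, 1705: 365 days.
Nov 16, 1705 → Nov 16, 1706: 365 days.
Nov 16, 1706 → Nov 16, 1707: 365 days.
Nov 16, 1707 → Dec 16, 1707: 30 days (November has 30).
Dec 16, 1707 → Jan 16, 1708: 31 days (December has 31).
Jan 16, 1708 → Feb 16, 1708: 31 days (January has 31).
Feb 16, 1708 → Mar 16, 1708: 29 days (February has 29).
Mar 16, 1708 → Apr 16, 1708: 31 days (March has 31).
Apr 16, 1708 → May 16, 1708: 30 days (April has 30).
May 16, 1708 → Jun 16, 1708: 31 days (May has 31).
Jun 16, 1708 → Jul 16, 1708: 30 days (June has 30).
Jul 16, 1708 → Aug 16, 1708: 31 days (July has 31).
Aug 16, 1708 → Aug 18, 1708: 2 days.
Total: 5388 days.

5388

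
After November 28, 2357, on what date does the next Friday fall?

November 29, 2357

Nov 28, 2357 is a Thursday.
From Thursday to the next Friday is 1 day.
Nov 28, 2357 + 1 = Nov 29, 2357.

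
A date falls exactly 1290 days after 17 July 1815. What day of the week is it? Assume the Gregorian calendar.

Jul 17, 1815 is a Monday.
1290 mod 7 = 2, so 1290 days after a Monday is Monday + 2 = Wednesday.

Wednesday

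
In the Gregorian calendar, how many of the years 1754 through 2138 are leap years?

93

Multiples of 4 in [1754,2138]: 96.
Of those, multiples of 100: 4 (not leap unless ÷400).
Multiples of 400: 1.
Leap years = 96 − 4 + 1 = 93.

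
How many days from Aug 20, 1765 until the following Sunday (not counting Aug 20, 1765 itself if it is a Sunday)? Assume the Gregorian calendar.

Aug 20, 1765 is a Tuesday.
From Tuesday to the next Sunday is 5 days.

5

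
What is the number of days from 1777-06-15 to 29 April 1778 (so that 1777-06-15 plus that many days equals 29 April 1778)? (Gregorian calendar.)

Jun 15, 1777 → Jul 15, 1777: 30 days (June has 30).
Jul 15, 1777 → Aug 15, 1777: 31 days (July has 31).
Aug 15, 1777 → Sep 15, 1777: 31 days (August has 31).
Sep 15, 1777 → Oct 15, 1777: 30 days (September has 30).
Oct 15, 1777 → Nov 15, 1777: 31 days (October has 31).
Nov 15, 1777 → Dec 15, 1777: 30 days (November has 30).
Dec 15, 1777 → Jan 15, 1778: 31 days (December has 31).
Jan 15, 1778 → Feb 15, 1778: 31 days (January has 31).
Feb 15, 1778 → Mar 15, 1778: 28 days (February has 28).
Mar 15, 1778 → Apr 15, 1778: 31 days (March has 31).
Apr 15, 1778 → Apr 29, 1778: 14 days.
Total: 318 days.

318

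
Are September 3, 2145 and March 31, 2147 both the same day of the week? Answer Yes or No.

From Sep 3, 2145 to Mar 31, 2147 is 574 days.
574 mod 7 = 0, so they are the same weekday.
(Sep 3, 2145 is a Friday; Mar 31, 2147 is a Friday.)

Yes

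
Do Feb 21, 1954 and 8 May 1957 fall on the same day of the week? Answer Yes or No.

From Feb 21, 1954 to May 8, 1957 is 1172 days.
1172 mod 7 = 3, so they are different weekdays.
(Feb 21, 1954 is a Sunday; May 8, 1957 is a Wednesday.)

No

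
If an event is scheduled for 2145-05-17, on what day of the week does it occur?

Monday

Doomsday rule: the anchor day for the 2100s is Sunday. For year 45: 45÷12 = 3 r 9, and 9÷4 = 2, so 3+9+2 = 14.
Sunday + 14 ≡ Sunday — that's 2145's doomsday.
In May the doomsday date is May 9.
May 17 is 8 days after May 9; 8 mod 7 = 1, so Sunday + 1 = Monday.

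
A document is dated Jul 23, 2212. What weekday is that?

Thursday

Doomsday rule: the anchor day for the 2200s is Friday. For year 12: 12÷12 = 1 r 0, and 0÷4 = 0, so 1+0+0 = 1.
Friday + 1 ≡ Saturday — that's 2212's doomsday.
In July the doomsday date is Jul 11.
Jul 23 is 12 days after Jul 11; 12 mod 7 = 5, so Saturday + 5 = Thursday.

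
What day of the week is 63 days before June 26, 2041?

Wednesday

Jun 26, 2041 is a Wednesday.
63 mod 7 = 0, so 63 days before a Wednesday is Wednesday − 0 = Wednesday.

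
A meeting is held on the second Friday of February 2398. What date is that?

February 13, 2398

February 1, 2398 is a Sunday.
The first Friday is therefore February 6 (5 days later).
The second Friday is 6 + 1×7 = February 13.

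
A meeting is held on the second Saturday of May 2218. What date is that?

May 9, 2218

May 1, 2218 is a Friday.
The first Saturday is therefore May 2 (1 days later).
The second Saturday is 2 + 1×7 = May 9.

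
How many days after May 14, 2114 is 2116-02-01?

628

May 14, 2114 → May 14, 2115: 365 days.
May 14, 2115 → Jun 14, 2115: 31 days (May has 31).
Jun 14, 2115 → Jul 14, 2115: 30 days (June has 30).
Jul 14, 2115 → Aug 14, 2115: 31 days (July has 31).
Aug 14, 2115 → Sep 14, 2115: 31 days (August has 31).
Sep 14, 2115 → Oct 14, 2115: 30 days (September has 30).
Oct 14, 2115 → Nov 14, 2115: 31 days (October has 31).
Nov 14, 2115 → Dec 14, 2115: 30 days (November has 30).
Dec 14, 2115 → Jan 14, 2116: 31 days (December has 31).
Jan 14, 2116 → Feb 1, 2116: 18 days.
Total: 628 days.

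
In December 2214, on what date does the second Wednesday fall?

December 1, 2214 is a Thursday.
The first Wednesday is therefore December 7 (6 days later).
The second Wednesday is 7 + 1×7 = December 14.

December 14, 2214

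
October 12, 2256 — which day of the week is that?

Sunday

Doomsday rule: the anchor day for the 2200s is Friday. For year 56: 56÷12 = 4 r 8, and 8÷4 = 2, so 4+8+2 = 14.
Friday + 14 ≡ Friday — that's 2256's doomsday.
In October the doomsday date is Oct 10.
Oct 12 is 2 days after Oct 10; 2 mod 7 = 2, so Friday + 2 = Sunday.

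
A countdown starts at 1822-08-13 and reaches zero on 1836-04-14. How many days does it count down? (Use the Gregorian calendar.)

4993

Aug 13, 1822 → Aug 13, 1823: 365 days.
Aug 13, 1823 → Aug 13, 1824: 366 days (Feb 29, 1824 is in that span).
Aug 13, 1824 → Aug 13, 1825: 365 days.
Aug 13, 1825 → Aug 13, 1826: 365 days.
Aug 13, 1826 → Aug 13, 1827: 365 days.
Aug 13, 1827 → Aug 13, 1828: 366 days (Feb 29, 1828 is in that span).
Aug 13, 1828 → Aug 13, 1829: 365 days.
Aug 13, 1829 → Aug 13, 1830: 365 days.
Aug 13, 1830 → Aug 13, 1831: 365 days.
Aug 13, 1831 → Aug 13, 1832: 366 days (Feb 29, 1832 is in that span).
Aug 13, 1832 → Aug 13, 1833: 365 days.
Aug 13, 1833 → Aug 13, 1834: 365 days.
Aug 13, 1834 → Aug 13, 1835: 365 days.
Aug 13, 1835 → Sep 13, 1835: 31 days (August has 31).
Sep 13, 1835 → Oct 13, 1835: 30 days (September has 30).
Oct 13, 1835 → Nov 13, 1835: 31 days (October has 31).
Nov 13, 1835 → Dec 13, 1835: 30 days (November has 30).
Dec 13, 1835 → Jan 13, 1836: 31 days (December has 31).
Jan 13, 1836 → Feb 13, 1836: 31 days (January has 31).
Feb 13, 1836 → Mar 13, 1836: 29 days (February has 29).
Mar 13, 1836 → Apr 13, 1836: 31 days (March has 31).
Apr 13, 1836 → Apr 14, 1836: 1 days.
Total: 4993 days.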